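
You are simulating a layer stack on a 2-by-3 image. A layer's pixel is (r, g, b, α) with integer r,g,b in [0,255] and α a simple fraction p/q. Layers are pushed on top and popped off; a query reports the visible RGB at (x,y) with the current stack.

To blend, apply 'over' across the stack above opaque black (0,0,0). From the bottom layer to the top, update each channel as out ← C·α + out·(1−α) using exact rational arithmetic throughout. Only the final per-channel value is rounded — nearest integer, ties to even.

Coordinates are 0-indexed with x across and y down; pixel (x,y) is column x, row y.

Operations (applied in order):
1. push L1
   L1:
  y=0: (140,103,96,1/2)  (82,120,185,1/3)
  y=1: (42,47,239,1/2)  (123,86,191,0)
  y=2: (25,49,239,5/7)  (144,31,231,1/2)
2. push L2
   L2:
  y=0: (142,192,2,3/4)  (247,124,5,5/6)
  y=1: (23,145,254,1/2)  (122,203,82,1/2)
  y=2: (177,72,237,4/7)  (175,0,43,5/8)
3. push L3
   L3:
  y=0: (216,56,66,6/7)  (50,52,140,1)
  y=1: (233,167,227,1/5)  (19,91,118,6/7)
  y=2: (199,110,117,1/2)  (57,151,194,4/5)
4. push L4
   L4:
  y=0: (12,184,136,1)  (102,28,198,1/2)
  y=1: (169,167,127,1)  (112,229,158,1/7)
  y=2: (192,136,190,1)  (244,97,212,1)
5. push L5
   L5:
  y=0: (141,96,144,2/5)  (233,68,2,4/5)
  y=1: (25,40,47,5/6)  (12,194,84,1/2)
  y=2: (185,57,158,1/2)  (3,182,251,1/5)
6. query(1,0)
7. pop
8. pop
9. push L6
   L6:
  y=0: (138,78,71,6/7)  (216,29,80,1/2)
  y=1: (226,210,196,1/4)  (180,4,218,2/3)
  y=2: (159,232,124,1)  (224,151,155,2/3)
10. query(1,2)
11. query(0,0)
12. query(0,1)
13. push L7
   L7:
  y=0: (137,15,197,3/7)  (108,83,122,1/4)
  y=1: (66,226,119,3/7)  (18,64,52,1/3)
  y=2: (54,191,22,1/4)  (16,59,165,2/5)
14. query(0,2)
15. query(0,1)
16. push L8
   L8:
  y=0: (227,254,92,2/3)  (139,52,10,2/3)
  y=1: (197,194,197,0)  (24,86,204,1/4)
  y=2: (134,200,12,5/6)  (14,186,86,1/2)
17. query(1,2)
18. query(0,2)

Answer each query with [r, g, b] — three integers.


query (1,0) [L1,L2,L3,L4,L5] — begin 0,0,0
L1 α=1/3: [82/3, 40, 185/3]
L2 α=5/6: [3787/18, 110, 130/9]
L3 α=1: [50, 52, 140]
L4 α=1/2: [76, 40, 169]
L5 α=4/5: [1008/5, 312/5, 177/5]
= [202, 62, 35]

at x=1,y=2 over L1,L2,L3,L6:
+L1 (α=1/2) → [72, 31/2, 231/2]
+L2 (α=5/8) → [1091/8, 93/16, 1123/16]
+L3 (α=4/5) → [583/8, 9757/80, 13539/80]
+L6 (α=2/3) → [1389/8, 33917/240, 38339/240]
→ [174, 141, 160]

query (0,0) [L1,L2,L3,L6] — begin 0,0,0
+L1 (α=1/2) → [70, 103/2, 48]
+L2 (α=3/4) → [124, 1255/8, 27/2]
+L3 (α=6/7) → [1420/7, 3943/56, 117/2]
+L6 (α=6/7) → [7216/49, 30151/392, 969/14]
rounded: [147, 77, 69]

query (0,1) [L1,L2,L3,L6] — begin 0,0,0
L1 α=1/2: [21, 47/2, 239/2]
L2 α=1/2: [22, 337/4, 747/4]
L3 α=1/5: [321/5, 504/5, 974/5]
L6 α=1/4: [2093/20, 1281/10, 1951/10]
rounded: [105, 128, 195]

at x=0,y=2 over L1,L2,L3,L6,L7:
+L1 (α=5/7) → [125/7, 35, 1195/7]
+L2 (α=4/7) → [5331/49, 393/7, 10221/49]
+L3 (α=1/2) → [7541/49, 1163/14, 7977/49]
+L6 (α=1) → [159, 232, 124]
+L7 (α=1/4) → [531/4, 887/4, 197/2]
rounded: [133, 222, 98]

at x=0,y=1 over L1,L2,L3,L6,L7:
+L1 (α=1/2) → [21, 47/2, 239/2]
+L2 (α=1/2) → [22, 337/4, 747/4]
+L3 (α=1/5) → [321/5, 504/5, 974/5]
+L6 (α=1/4) → [2093/20, 1281/10, 1951/10]
+L7 (α=3/7) → [3083/35, 5952/35, 5687/35]
→ [88, 170, 162]

query (1,2) [L1,L2,L3,L6,L7,L8] — begin 0,0,0
L1 α=1/2: [72, 31/2, 231/2]
L2 α=5/8: [1091/8, 93/16, 1123/16]
L3 α=4/5: [583/8, 9757/80, 13539/80]
L6 α=2/3: [1389/8, 33917/240, 38339/240]
L7 α=2/5: [4423/40, 43357/400, 64739/400]
L8 α=1/2: [4983/80, 117757/800, 99139/800]
= [62, 147, 124]

(0,2) stack=L1,L2,L3,L6,L7,L8; from [0,0,0]:
after L1 α=5/7: [125/7, 35, 1195/7]
after L2 α=4/7: [5331/49, 393/7, 10221/49]
after L3 α=1/2: [7541/49, 1163/14, 7977/49]
after L6 α=1: [159, 232, 124]
after L7 α=1/4: [531/4, 887/4, 197/2]
after L8 α=5/6: [3211/24, 1629/8, 317/12]
= [134, 204, 26]


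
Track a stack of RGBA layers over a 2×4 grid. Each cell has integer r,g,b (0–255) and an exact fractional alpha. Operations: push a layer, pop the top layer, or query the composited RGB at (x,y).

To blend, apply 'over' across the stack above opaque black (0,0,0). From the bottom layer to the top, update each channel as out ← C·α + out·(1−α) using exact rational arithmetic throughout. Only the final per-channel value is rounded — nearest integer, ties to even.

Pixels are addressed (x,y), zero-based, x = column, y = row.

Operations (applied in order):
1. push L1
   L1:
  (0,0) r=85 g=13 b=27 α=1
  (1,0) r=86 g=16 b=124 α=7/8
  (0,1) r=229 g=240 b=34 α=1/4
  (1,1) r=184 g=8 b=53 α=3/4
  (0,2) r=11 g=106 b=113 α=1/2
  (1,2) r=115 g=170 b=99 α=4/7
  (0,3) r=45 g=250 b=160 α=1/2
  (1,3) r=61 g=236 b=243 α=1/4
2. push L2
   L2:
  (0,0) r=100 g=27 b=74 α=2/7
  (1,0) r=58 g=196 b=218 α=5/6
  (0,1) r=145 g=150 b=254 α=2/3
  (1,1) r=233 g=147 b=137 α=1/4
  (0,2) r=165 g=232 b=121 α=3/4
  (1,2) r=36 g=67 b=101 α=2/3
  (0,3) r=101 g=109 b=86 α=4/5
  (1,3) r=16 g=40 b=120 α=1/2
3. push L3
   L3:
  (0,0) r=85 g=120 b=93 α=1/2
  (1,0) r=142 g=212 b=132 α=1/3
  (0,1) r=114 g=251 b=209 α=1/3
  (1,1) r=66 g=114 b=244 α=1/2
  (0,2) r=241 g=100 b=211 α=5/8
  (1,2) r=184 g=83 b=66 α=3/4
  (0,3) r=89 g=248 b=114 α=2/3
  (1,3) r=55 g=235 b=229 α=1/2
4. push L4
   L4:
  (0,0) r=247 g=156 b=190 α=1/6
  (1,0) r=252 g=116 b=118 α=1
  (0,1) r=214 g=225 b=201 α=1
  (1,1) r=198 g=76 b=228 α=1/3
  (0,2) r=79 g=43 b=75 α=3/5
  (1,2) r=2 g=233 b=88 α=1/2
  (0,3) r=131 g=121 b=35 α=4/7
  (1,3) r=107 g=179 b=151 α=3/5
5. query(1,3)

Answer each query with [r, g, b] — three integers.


(1,3) stack=L1,L2,L3,L4; from [0,0,0]:
after L1 α=1/4: [61/4, 59, 243/4]
after L2 α=1/2: [125/8, 99/2, 723/8]
after L3 α=1/2: [565/16, 569/4, 2555/16]
after L4 α=3/5: [3133/40, 1643/10, 6179/40]
→ [78, 164, 154]


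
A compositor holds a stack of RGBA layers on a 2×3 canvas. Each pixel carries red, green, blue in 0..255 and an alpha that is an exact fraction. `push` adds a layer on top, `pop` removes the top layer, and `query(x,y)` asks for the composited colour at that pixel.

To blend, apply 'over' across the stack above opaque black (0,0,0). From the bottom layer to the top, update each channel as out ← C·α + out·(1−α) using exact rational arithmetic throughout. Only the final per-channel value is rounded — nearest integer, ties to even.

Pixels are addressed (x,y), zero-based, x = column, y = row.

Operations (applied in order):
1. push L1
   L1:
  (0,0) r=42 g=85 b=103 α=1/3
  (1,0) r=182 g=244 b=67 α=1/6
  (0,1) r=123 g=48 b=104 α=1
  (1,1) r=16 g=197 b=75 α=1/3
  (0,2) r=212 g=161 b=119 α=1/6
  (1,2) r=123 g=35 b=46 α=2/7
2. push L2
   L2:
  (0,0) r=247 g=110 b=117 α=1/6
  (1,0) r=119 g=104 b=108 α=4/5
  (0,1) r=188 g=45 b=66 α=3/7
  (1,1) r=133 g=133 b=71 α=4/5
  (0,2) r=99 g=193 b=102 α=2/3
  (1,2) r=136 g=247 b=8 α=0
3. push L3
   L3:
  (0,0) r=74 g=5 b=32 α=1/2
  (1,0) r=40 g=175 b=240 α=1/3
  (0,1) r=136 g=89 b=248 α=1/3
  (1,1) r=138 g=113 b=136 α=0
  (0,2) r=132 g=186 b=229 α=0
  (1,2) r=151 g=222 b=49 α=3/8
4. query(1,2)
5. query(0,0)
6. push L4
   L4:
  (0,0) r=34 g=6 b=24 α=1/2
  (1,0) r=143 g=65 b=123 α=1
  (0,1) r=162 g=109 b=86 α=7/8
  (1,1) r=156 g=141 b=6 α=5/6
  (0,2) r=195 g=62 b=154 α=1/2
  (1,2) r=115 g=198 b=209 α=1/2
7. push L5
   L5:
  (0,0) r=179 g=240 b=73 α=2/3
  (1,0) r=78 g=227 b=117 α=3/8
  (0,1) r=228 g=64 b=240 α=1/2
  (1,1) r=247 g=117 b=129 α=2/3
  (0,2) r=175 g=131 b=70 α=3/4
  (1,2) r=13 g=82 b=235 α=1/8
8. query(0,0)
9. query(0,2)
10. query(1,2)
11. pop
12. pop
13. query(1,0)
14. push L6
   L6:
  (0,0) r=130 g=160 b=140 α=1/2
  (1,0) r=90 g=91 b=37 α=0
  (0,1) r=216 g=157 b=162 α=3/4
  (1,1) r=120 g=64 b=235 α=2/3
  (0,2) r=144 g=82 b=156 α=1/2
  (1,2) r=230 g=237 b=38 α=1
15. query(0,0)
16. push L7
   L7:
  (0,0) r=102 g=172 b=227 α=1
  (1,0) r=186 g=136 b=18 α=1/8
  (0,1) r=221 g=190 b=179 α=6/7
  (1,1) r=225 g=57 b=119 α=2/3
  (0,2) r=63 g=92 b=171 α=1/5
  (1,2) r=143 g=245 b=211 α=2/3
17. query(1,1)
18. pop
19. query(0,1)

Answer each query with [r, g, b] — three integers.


at x=1,y=2 over L1,L2,L3:
+L1 (α=2/7) → [246/7, 10, 92/7]
+L2 (α=0) → [246/7, 10, 92/7]
+L3 (α=3/8) → [4401/56, 179/2, 1489/56]
= [79, 90, 27]

at x=0,y=0 over L1,L2,L3:
L1 α=1/3: [14, 85/3, 103/3]
L2 α=1/6: [317/6, 755/18, 433/9]
L3 α=1/2: [761/12, 845/36, 721/18]
→ [63, 23, 40]

(0,0) stack=L1,L2,L3,L4,L5; from [0,0,0]:
L1 α=1/3: [14, 85/3, 103/3]
L2 α=1/6: [317/6, 755/18, 433/9]
L3 α=1/2: [761/12, 845/36, 721/18]
L4 α=1/2: [1169/24, 1061/72, 1153/36]
L5 α=2/3: [9761/72, 35621/216, 6409/108]
= [136, 165, 59]

at x=0,y=2 over L1,L2,L3,L4,L5:
+L1 (α=1/6) → [106/3, 161/6, 119/6]
+L2 (α=2/3) → [700/9, 2477/18, 1343/18]
+L3 (α=0) → [700/9, 2477/18, 1343/18]
+L4 (α=1/2) → [2455/18, 3593/36, 4115/36]
+L5 (α=3/4) → [11905/72, 17741/144, 11675/144]
= [165, 123, 81]

at x=1,y=2 over L1,L2,L3,L4,L5:
+L1 (α=2/7) → [246/7, 10, 92/7]
+L2 (α=0) → [246/7, 10, 92/7]
+L3 (α=3/8) → [4401/56, 179/2, 1489/56]
+L4 (α=1/2) → [10841/112, 575/4, 13193/112]
+L5 (α=1/8) → [11049/128, 4353/32, 16953/128]
rounded: [86, 136, 132]

query (1,0) [L1,L2,L3] — begin 0,0,0
after L1 α=1/6: [91/3, 122/3, 67/6]
after L2 α=4/5: [1519/15, 274/3, 2659/30]
after L3 α=1/3: [3638/45, 1073/9, 6259/45]
→ [81, 119, 139]

(0,0) stack=L1,L2,L3,L6; from [0,0,0]:
after L1 α=1/3: [14, 85/3, 103/3]
after L2 α=1/6: [317/6, 755/18, 433/9]
after L3 α=1/2: [761/12, 845/36, 721/18]
after L6 α=1/2: [2321/24, 6605/72, 3241/36]
rounded: [97, 92, 90]

query (1,1) [L1,L2,L3,L6,L7] — begin 0,0,0
after L1 α=1/3: [16/3, 197/3, 25]
after L2 α=4/5: [1612/15, 1793/15, 309/5]
after L3 α=0: [1612/15, 1793/15, 309/5]
after L6 α=2/3: [5212/45, 3713/45, 2659/15]
after L7 α=2/3: [25462/135, 8843/135, 6229/45]
rounded: [189, 66, 138]

query (0,1) [L1,L2,L3,L6] — begin 0,0,0
after L1 α=1: [123, 48, 104]
after L2 α=3/7: [1056/7, 327/7, 614/7]
after L3 α=1/3: [3064/21, 1277/21, 988/7]
after L6 α=3/4: [4168/21, 2792/21, 2195/14]
→ [198, 133, 157]


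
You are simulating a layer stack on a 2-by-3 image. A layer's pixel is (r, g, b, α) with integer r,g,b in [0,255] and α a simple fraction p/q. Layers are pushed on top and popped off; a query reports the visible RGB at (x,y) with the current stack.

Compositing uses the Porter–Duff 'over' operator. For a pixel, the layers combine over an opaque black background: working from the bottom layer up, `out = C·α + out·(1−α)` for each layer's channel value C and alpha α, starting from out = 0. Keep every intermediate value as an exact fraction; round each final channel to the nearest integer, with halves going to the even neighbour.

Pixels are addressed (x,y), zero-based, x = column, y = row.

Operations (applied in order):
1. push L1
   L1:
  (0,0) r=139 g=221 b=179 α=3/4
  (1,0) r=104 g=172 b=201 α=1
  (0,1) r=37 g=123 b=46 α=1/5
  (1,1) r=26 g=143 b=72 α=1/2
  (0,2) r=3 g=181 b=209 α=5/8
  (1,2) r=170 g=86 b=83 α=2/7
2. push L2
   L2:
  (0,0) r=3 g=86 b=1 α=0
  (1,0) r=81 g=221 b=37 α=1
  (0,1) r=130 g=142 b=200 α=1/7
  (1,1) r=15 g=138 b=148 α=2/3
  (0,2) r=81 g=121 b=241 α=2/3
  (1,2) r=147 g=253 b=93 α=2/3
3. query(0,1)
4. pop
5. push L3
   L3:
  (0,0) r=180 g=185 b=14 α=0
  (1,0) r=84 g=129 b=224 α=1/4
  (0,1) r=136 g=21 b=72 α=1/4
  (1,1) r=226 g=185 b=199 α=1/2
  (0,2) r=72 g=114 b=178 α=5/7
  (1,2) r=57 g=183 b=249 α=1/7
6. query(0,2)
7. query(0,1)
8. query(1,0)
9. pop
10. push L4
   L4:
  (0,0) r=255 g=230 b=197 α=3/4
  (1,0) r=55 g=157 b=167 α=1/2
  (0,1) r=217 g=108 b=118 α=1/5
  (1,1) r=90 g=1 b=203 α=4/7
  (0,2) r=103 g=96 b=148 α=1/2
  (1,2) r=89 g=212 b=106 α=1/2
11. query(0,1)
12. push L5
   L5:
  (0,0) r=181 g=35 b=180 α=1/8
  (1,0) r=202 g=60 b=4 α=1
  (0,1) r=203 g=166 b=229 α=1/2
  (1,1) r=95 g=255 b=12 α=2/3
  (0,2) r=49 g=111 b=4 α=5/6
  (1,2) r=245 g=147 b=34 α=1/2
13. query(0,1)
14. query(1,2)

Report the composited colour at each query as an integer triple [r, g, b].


(0,1) stack=L1,L2; from [0,0,0]:
after L1 α=1/5: [37/5, 123/5, 46/5]
after L2 α=1/7: [872/35, 1448/35, 1276/35]
= [25, 41, 36]

at x=0,y=2 over L1,L3:
+L1 (α=5/8) → [15/8, 905/8, 1045/8]
+L3 (α=5/7) → [1455/28, 455/4, 4605/28]
rounded: [52, 114, 164]

(0,1) stack=L1,L3; from [0,0,0]:
+L1 (α=1/5) → [37/5, 123/5, 46/5]
+L3 (α=1/4) → [791/20, 237/10, 249/10]
→ [40, 24, 25]

(1,0) stack=L1,L3; from [0,0,0]:
after L1 α=1: [104, 172, 201]
after L3 α=1/4: [99, 645/4, 827/4]
→ [99, 161, 207]

at x=0,y=1 over L1,L4:
after L1 α=1/5: [37/5, 123/5, 46/5]
after L4 α=1/5: [1233/25, 1032/25, 774/25]
= [49, 41, 31]

query (0,1) [L1,L4,L5] — begin 0,0,0
+L1 (α=1/5) → [37/5, 123/5, 46/5]
+L4 (α=1/5) → [1233/25, 1032/25, 774/25]
+L5 (α=1/2) → [3154/25, 2591/25, 6499/50]
= [126, 104, 130]

at x=1,y=2 over L1,L4,L5:
L1 α=2/7: [340/7, 172/7, 166/7]
L4 α=1/2: [963/14, 828/7, 454/7]
L5 α=1/2: [4393/28, 1857/14, 346/7]
= [157, 133, 49]


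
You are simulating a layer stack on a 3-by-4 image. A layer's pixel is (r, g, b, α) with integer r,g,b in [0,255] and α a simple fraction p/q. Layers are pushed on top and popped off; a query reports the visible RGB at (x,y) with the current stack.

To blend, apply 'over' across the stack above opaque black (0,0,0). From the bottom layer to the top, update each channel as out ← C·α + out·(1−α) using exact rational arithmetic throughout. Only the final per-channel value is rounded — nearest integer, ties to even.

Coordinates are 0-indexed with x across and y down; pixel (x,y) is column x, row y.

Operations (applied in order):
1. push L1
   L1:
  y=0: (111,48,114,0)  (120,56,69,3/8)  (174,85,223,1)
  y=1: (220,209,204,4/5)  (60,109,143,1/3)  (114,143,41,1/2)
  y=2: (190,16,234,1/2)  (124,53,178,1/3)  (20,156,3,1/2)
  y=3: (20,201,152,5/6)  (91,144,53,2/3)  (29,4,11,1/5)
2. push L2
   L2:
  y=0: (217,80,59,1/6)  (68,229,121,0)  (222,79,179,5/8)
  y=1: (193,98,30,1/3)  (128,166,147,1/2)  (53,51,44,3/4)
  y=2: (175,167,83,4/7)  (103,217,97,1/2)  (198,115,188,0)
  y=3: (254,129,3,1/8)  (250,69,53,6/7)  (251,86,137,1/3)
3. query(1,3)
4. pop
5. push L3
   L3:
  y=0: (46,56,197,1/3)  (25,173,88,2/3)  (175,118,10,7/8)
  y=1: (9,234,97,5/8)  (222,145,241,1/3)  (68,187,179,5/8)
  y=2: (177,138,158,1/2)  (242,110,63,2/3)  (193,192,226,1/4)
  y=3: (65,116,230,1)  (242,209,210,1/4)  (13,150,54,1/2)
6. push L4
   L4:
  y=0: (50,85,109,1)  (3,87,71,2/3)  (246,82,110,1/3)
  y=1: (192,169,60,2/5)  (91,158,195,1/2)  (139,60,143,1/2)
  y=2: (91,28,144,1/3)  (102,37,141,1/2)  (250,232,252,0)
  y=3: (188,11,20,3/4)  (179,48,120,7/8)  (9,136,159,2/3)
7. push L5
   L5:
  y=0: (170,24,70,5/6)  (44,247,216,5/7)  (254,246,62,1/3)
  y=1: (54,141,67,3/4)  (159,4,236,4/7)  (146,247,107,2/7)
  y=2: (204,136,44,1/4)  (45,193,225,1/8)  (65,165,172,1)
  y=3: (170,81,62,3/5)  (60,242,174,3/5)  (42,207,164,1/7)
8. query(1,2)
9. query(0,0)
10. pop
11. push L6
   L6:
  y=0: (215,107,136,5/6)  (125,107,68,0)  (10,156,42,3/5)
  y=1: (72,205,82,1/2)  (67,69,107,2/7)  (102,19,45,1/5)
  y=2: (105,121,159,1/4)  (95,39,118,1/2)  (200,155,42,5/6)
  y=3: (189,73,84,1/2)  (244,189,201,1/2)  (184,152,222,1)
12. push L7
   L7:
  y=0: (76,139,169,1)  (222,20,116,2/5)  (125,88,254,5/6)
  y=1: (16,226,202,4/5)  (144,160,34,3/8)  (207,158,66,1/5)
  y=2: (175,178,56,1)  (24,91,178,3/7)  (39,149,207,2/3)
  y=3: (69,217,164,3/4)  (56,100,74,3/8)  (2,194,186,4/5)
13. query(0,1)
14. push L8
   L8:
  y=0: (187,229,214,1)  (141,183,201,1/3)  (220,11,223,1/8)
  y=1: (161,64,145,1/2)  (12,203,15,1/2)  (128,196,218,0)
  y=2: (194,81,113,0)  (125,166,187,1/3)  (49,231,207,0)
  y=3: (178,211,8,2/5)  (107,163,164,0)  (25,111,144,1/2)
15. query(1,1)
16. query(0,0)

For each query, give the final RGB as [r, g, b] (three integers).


at x=1,y=3 over L1,L2:
L1 α=2/3: [182/3, 96, 106/3]
L2 α=6/7: [4682/21, 510/7, 1060/21]
rounded: [223, 73, 50]

query (1,2) [L1,L3,L4,L5] — begin 0,0,0
+L1 (α=1/3) → [124/3, 53/3, 178/3]
+L3 (α=2/3) → [1576/9, 713/9, 556/9]
+L4 (α=1/2) → [1247/9, 523/9, 1825/18]
+L5 (α=1/8) → [4567/36, 2699/36, 16825/144]
→ [127, 75, 117]

(0,0) stack=L1,L3,L4,L5; from [0,0,0]:
+L1 (α=0) → [0, 0, 0]
+L3 (α=1/3) → [46/3, 56/3, 197/3]
+L4 (α=1) → [50, 85, 109]
+L5 (α=5/6) → [150, 205/6, 153/2]
rounded: [150, 34, 76]

query (0,1) [L1,L3,L4,L6,L7] — begin 0,0,0
L1 α=4/5: [176, 836/5, 816/5]
L3 α=5/8: [573/8, 4179/20, 4873/40]
L4 α=2/5: [4791/40, 19297/100, 19419/200]
L6 α=1/2: [7671/80, 39797/200, 35819/400]
L7 α=4/5: [12791/400, 220597/1000, 359019/2000]
= [32, 221, 180]

(1,1) stack=L1,L3,L4,L6,L7,L8; from [0,0,0]:
+L1 (α=1/3) → [20, 109/3, 143/3]
+L3 (α=1/3) → [262/3, 653/9, 1009/9]
+L4 (α=1/2) → [535/6, 2075/18, 1382/9]
+L6 (α=2/7) → [497/6, 1837/18, 8836/63]
+L7 (α=3/8) → [5077/48, 17825/144, 25303/252]
+L8 (α=1/2) → [5653/96, 47057/288, 29083/504]
rounded: [59, 163, 58]

query (0,0) [L1,L3,L4,L6,L7,L8] — begin 0,0,0
+L1 (α=0) → [0, 0, 0]
+L3 (α=1/3) → [46/3, 56/3, 197/3]
+L4 (α=1) → [50, 85, 109]
+L6 (α=5/6) → [375/2, 310/3, 263/2]
+L7 (α=1) → [76, 139, 169]
+L8 (α=1) → [187, 229, 214]
→ [187, 229, 214]


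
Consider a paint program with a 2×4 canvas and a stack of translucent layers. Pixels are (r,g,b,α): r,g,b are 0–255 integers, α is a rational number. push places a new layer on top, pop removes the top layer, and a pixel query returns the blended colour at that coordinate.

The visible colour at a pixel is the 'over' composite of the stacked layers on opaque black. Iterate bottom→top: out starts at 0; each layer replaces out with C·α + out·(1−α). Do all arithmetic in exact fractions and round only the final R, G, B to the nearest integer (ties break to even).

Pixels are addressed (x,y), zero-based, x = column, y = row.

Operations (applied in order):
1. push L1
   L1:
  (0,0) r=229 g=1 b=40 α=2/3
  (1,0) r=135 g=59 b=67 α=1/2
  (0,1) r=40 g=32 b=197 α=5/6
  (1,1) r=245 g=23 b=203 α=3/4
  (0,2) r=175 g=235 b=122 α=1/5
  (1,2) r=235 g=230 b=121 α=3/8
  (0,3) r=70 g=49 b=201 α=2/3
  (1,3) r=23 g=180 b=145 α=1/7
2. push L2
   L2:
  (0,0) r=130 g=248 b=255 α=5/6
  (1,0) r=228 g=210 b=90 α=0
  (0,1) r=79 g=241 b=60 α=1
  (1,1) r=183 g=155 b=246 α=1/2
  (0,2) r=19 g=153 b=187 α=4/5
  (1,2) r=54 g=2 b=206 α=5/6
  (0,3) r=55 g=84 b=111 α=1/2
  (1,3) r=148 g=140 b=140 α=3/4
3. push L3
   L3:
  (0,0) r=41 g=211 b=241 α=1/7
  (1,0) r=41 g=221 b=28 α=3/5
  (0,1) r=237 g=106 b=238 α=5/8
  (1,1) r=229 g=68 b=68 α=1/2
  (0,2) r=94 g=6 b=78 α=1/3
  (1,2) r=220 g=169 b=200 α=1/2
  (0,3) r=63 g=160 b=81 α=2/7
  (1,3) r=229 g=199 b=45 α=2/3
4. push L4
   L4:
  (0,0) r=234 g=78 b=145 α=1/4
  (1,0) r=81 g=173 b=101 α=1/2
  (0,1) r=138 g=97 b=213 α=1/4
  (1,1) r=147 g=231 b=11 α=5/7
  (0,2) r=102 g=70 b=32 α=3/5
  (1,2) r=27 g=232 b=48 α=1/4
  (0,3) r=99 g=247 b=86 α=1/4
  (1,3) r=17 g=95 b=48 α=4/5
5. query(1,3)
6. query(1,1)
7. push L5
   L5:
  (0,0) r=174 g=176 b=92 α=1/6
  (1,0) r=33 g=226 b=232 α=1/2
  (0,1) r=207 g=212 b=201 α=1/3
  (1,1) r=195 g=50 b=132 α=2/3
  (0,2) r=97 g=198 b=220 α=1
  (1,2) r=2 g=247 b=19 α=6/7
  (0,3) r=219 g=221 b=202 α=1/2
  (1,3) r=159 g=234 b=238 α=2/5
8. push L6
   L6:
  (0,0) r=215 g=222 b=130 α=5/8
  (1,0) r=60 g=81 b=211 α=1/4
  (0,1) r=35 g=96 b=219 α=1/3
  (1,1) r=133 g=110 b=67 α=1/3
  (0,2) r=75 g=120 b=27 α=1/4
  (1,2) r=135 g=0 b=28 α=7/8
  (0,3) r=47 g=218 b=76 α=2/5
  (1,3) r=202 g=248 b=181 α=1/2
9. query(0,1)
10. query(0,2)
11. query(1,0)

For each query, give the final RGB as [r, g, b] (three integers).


at x=1,y=3 over L1,L2,L3,L4:
+L1 (α=1/7) → [23/7, 180/7, 145/7]
+L2 (α=3/4) → [3131/28, 780/7, 3085/28]
+L3 (α=2/3) → [15955/84, 3566/21, 5605/84]
+L4 (α=4/5) → [21667/420, 11546/105, 21733/420]
→ [52, 110, 52]

query (1,1) [L1,L2,L3,L4] — begin 0,0,0
L1 α=3/4: [735/4, 69/4, 609/4]
L2 α=1/2: [1467/8, 689/8, 1593/8]
L3 α=1/2: [3299/16, 1233/16, 2137/16]
L4 α=5/7: [9179/56, 10473/56, 2577/56]
→ [164, 187, 46]

at x=0,y=1 over L1,L2,L3,L4,L5,L6:
after L1 α=5/6: [100/3, 80/3, 985/6]
after L2 α=1: [79, 241, 60]
after L3 α=5/8: [711/4, 1253/8, 685/4]
after L4 α=1/4: [2685/16, 4535/32, 2907/16]
after L5 α=1/3: [1447/8, 7927/48, 1505/8]
after L6 α=1/3: [529/4, 10231/72, 2381/12]
rounded: [132, 142, 198]

query (0,2) [L1,L2,L3,L4,L5,L6] — begin 0,0,0
L1 α=1/5: [35, 47, 122/5]
L2 α=4/5: [111/5, 659/5, 3862/25]
L3 α=1/3: [692/15, 1348/15, 9674/75]
L4 α=3/5: [5974/75, 5846/75, 26548/375]
L5 α=1: [97, 198, 220]
L6 α=1/4: [183/2, 357/2, 687/4]
rounded: [92, 178, 172]

at x=1,y=0 over L1,L2,L3,L4,L5,L6:
L1 α=1/2: [135/2, 59/2, 67/2]
L2 α=0: [135/2, 59/2, 67/2]
L3 α=3/5: [258/5, 722/5, 151/5]
L4 α=1/2: [663/10, 1587/10, 328/5]
L5 α=1/2: [993/20, 3847/20, 744/5]
L6 α=1/4: [4179/80, 13161/80, 3287/20]
→ [52, 165, 164]


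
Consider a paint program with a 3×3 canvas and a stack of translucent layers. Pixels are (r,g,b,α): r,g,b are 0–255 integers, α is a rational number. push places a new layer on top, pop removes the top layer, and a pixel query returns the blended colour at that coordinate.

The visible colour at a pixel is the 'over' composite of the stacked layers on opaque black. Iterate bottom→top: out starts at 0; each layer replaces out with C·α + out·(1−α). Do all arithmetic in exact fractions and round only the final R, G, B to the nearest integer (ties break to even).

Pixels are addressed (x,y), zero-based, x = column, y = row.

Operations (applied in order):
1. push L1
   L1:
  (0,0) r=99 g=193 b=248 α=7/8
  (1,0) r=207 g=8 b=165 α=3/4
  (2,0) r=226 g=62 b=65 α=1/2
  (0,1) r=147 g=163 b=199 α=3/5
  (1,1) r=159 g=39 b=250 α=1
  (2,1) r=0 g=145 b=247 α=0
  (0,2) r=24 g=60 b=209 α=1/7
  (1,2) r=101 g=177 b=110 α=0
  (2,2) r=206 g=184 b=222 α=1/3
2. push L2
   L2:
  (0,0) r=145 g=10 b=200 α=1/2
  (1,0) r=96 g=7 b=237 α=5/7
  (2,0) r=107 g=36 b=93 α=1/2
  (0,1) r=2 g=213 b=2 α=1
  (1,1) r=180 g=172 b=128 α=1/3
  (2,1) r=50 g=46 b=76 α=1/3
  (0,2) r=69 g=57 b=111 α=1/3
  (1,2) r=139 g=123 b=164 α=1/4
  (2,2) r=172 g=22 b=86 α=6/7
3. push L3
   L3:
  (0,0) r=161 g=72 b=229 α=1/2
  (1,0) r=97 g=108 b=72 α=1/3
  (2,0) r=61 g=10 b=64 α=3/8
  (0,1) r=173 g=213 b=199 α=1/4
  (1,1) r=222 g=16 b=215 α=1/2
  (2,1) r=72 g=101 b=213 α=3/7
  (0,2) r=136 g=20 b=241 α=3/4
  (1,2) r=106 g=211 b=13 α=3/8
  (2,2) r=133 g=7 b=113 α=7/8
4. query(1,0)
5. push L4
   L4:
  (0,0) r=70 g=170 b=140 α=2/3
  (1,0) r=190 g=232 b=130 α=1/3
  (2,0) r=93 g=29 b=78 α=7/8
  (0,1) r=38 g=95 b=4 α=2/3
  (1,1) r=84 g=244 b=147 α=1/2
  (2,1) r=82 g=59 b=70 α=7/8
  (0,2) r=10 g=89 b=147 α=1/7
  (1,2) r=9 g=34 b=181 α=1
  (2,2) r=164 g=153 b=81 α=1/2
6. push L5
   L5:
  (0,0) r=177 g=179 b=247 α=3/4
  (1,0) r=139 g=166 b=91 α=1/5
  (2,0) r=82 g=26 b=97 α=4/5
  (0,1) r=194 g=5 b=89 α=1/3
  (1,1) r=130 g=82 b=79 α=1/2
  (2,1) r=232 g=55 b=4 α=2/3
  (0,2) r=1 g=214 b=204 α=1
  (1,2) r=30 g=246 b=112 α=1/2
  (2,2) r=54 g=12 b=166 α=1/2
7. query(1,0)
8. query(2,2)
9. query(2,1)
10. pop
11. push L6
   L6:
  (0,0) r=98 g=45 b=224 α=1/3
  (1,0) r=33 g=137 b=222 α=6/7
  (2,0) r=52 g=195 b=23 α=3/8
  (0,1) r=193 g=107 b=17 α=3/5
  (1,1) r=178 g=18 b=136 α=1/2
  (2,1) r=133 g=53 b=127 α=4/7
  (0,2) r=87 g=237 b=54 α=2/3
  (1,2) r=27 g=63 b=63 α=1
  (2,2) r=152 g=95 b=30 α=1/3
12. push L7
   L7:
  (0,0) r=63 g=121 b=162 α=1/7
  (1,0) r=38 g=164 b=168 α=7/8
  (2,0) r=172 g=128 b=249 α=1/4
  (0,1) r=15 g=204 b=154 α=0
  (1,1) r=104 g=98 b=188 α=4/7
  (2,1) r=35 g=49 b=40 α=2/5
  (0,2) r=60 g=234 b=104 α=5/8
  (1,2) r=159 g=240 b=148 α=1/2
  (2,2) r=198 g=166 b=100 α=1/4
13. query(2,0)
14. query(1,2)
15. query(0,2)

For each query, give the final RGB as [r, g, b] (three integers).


at x=1,y=0 over L1,L2,L3:
L1 α=3/4: [621/4, 6, 495/4]
L2 α=5/7: [1581/14, 47/7, 2865/14]
L3 α=1/3: [2260/21, 850/21, 1123/7]
→ [108, 40, 160]

query (1,0) [L1,L2,L3,L4,L5] — begin 0,0,0
+L1 (α=3/4) → [621/4, 6, 495/4]
+L2 (α=5/7) → [1581/14, 47/7, 2865/14]
+L3 (α=1/3) → [2260/21, 850/21, 1123/7]
+L4 (α=1/3) → [8510/63, 6572/63, 1052/7]
+L5 (α=1/5) → [42797/315, 36746/315, 969/7]
→ [136, 117, 138]

query (2,2) [L1,L2,L3,L4,L5] — begin 0,0,0
L1 α=1/3: [206/3, 184/3, 74]
L2 α=6/7: [3302/21, 580/21, 590/7]
L3 α=7/8: [22853/168, 1609/168, 6127/56]
L4 α=1/2: [50405/336, 27313/336, 10663/112]
L5 α=1/2: [68549/672, 31345/672, 29255/224]
→ [102, 47, 131]

(2,1) stack=L1,L2,L3,L4,L5; from [0,0,0]:
L1 α=0: [0, 0, 0]
L2 α=1/3: [50/3, 46/3, 76/3]
L3 α=3/7: [848/21, 1093/21, 2221/21]
L4 α=7/8: [6451/84, 4883/84, 12511/168]
L5 α=2/3: [45427/252, 14123/252, 13855/504]
→ [180, 56, 27]

query (2,0) [L1,L2,L3,L4,L6,L7] — begin 0,0,0
after L1 α=1/2: [113, 31, 65/2]
after L2 α=1/2: [110, 67/2, 251/4]
after L3 α=3/8: [733/8, 395/16, 2023/32]
after L4 α=7/8: [5941/64, 3643/128, 19495/256]
after L6 α=3/8: [39689/512, 93095/1024, 115139/2048]
after L7 α=1/4: [207131/2048, 410357/4096, 855369/8192]
= [101, 100, 104]

query (1,2) [L1,L2,L3,L4,L6,L7] — begin 0,0,0
+L1 (α=0) → [0, 0, 0]
+L2 (α=1/4) → [139/4, 123/4, 41]
+L3 (α=3/8) → [1967/32, 3147/32, 61/2]
+L4 (α=1) → [9, 34, 181]
+L6 (α=1) → [27, 63, 63]
+L7 (α=1/2) → [93, 303/2, 211/2]
rounded: [93, 152, 106]

query (0,2) [L1,L2,L3,L4,L6,L7] — begin 0,0,0
+L1 (α=1/7) → [24/7, 60/7, 209/7]
+L2 (α=1/3) → [177/7, 173/7, 1195/21]
+L3 (α=3/4) → [3033/28, 593/28, 8189/42]
+L4 (α=1/7) → [9239/98, 3025/98, 9218/49]
+L6 (α=2/3) → [26291/294, 49477/294, 14510/147]
+L7 (α=5/8) → [55691/784, 164137/784, 19995/196]
= [71, 209, 102]


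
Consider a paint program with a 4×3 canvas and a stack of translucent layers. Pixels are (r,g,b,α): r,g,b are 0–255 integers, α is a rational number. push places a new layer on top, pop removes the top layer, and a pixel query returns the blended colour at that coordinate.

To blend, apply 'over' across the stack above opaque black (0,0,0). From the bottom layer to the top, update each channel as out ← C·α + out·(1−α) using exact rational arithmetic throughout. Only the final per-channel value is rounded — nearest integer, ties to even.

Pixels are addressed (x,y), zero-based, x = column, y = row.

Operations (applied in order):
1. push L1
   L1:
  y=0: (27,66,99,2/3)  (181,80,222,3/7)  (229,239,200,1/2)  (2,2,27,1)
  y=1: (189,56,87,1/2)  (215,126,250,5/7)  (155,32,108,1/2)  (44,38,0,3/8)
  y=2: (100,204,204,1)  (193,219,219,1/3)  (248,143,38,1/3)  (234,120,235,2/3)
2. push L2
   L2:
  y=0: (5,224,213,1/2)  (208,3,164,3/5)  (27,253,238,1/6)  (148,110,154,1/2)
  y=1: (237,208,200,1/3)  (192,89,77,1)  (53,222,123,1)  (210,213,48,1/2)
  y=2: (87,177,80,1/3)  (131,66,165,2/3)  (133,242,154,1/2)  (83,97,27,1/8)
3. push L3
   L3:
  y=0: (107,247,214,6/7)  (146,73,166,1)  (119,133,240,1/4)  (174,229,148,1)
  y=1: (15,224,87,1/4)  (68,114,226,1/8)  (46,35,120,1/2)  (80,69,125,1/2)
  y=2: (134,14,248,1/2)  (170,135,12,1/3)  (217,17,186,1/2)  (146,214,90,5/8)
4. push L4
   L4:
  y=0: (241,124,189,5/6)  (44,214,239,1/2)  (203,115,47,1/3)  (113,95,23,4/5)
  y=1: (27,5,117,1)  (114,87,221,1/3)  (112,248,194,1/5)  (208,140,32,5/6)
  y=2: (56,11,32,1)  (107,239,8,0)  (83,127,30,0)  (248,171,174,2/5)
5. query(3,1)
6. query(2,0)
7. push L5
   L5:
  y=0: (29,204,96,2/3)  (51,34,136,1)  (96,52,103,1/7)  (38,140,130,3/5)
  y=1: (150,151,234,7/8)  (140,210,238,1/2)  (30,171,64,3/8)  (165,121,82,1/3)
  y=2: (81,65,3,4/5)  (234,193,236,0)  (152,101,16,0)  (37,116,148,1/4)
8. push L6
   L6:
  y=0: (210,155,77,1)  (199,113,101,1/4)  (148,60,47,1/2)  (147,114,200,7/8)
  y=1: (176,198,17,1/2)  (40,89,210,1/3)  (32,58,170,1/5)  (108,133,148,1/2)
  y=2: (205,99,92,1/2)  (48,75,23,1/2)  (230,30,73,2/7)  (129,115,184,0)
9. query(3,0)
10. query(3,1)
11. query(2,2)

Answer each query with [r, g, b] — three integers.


query (3,1) [L1,L2,L3,L4] — begin 0,0,0
+L1 (α=3/8) → [33/2, 57/4, 0]
+L2 (α=1/2) → [453/4, 909/8, 24]
+L3 (α=1/2) → [773/8, 1461/16, 149/2]
+L4 (α=5/6) → [3031/16, 12661/96, 469/12]
rounded: [189, 132, 39]

query (2,0) [L1,L2,L3,L4] — begin 0,0,0
L1 α=1/2: [229/2, 239/2, 100]
L2 α=1/6: [1199/12, 567/4, 123]
L3 α=1/4: [1675/16, 2233/16, 609/4]
L4 α=1/3: [3299/24, 1051/8, 703/6]
→ [137, 131, 117]

at x=3,y=0 over L1,L2,L3,L4,L5,L6:
+L1 (α=1) → [2, 2, 27]
+L2 (α=1/2) → [75, 56, 181/2]
+L3 (α=1) → [174, 229, 148]
+L4 (α=4/5) → [626/5, 609/5, 48]
+L5 (α=3/5) → [1822/25, 3318/25, 486/5]
+L6 (α=7/8) → [27547/200, 5817/50, 3743/20]
= [138, 116, 187]

at x=3,y=1 over L1,L2,L3,L4,L5,L6:
L1 α=3/8: [33/2, 57/4, 0]
L2 α=1/2: [453/4, 909/8, 24]
L3 α=1/2: [773/8, 1461/16, 149/2]
L4 α=5/6: [3031/16, 12661/96, 469/12]
L5 α=1/3: [4351/24, 18469/144, 961/18]
L6 α=1/2: [6943/48, 37621/288, 3625/36]
→ [145, 131, 101]

query (2,2) [L1,L2,L3,L4,L5,L6] — begin 0,0,0
L1 α=1/3: [248/3, 143/3, 38/3]
L2 α=1/2: [647/6, 869/6, 250/3]
L3 α=1/2: [1949/12, 971/12, 404/3]
L4 α=0: [1949/12, 971/12, 404/3]
L5 α=0: [1949/12, 971/12, 404/3]
L6 α=2/7: [15265/84, 5575/84, 2458/21]
→ [182, 66, 117]


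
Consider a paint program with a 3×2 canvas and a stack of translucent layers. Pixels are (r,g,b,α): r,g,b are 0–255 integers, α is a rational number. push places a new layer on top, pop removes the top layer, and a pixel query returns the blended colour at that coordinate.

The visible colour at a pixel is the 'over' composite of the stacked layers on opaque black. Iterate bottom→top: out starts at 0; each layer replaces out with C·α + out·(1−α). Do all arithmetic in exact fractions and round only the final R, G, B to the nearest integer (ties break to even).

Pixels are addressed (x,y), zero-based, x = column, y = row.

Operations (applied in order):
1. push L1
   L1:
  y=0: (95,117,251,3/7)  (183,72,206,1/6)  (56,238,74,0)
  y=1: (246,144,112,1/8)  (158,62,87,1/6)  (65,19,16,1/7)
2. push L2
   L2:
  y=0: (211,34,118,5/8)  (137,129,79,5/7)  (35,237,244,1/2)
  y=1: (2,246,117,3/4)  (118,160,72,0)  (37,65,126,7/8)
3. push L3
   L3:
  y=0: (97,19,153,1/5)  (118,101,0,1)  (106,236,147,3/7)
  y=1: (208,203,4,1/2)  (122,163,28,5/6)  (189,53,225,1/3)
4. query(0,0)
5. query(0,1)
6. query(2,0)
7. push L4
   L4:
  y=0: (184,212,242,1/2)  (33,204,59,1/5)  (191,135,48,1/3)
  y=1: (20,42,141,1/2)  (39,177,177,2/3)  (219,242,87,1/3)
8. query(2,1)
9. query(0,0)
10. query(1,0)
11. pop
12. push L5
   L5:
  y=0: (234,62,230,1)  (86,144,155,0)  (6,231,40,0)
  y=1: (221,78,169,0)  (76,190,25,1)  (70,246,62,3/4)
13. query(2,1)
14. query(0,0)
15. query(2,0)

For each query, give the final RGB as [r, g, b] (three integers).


(0,0) stack=L1,L2,L3; from [0,0,0]:
after L1 α=3/7: [285/7, 351/7, 753/7]
after L2 α=5/8: [1030/7, 2243/56, 6389/56]
after L3 α=1/5: [4799/35, 2509/70, 8531/70]
= [137, 36, 122]

query (0,1) [L1,L2,L3] — begin 0,0,0
after L1 α=1/8: [123/4, 18, 14]
after L2 α=3/4: [147/16, 189, 365/4]
after L3 α=1/2: [3475/32, 196, 381/8]
= [109, 196, 48]

query (2,0) [L1,L2,L3] — begin 0,0,0
L1 α=0: [0, 0, 0]
L2 α=1/2: [35/2, 237/2, 122]
L3 α=3/7: [388/7, 1182/7, 929/7]
→ [55, 169, 133]

(2,1) stack=L1,L2,L3,L4; from [0,0,0]:
after L1 α=1/7: [65/7, 19/7, 16/7]
after L2 α=7/8: [939/28, 801/14, 3095/28]
after L3 α=1/3: [1195/14, 1172/21, 6245/42]
after L4 α=1/3: [2728/21, 7426/63, 8072/63]
rounded: [130, 118, 128]

(0,0) stack=L1,L2,L3,L4; from [0,0,0]:
L1 α=3/7: [285/7, 351/7, 753/7]
L2 α=5/8: [1030/7, 2243/56, 6389/56]
L3 α=1/5: [4799/35, 2509/70, 8531/70]
L4 α=1/2: [11239/70, 17349/140, 25471/140]
= [161, 124, 182]

at x=1,y=0 over L1,L2,L3,L4:
+L1 (α=1/6) → [61/2, 12, 103/3]
+L2 (α=5/7) → [746/7, 669/7, 1391/21]
+L3 (α=1) → [118, 101, 0]
+L4 (α=1/5) → [101, 608/5, 59/5]
→ [101, 122, 12]

query (2,1) [L1,L2,L3,L5] — begin 0,0,0
L1 α=1/7: [65/7, 19/7, 16/7]
L2 α=7/8: [939/28, 801/14, 3095/28]
L3 α=1/3: [1195/14, 1172/21, 6245/42]
L5 α=3/4: [4135/56, 8335/42, 14057/168]
→ [74, 198, 84]

(0,0) stack=L1,L2,L3,L5; from [0,0,0]:
+L1 (α=3/7) → [285/7, 351/7, 753/7]
+L2 (α=5/8) → [1030/7, 2243/56, 6389/56]
+L3 (α=1/5) → [4799/35, 2509/70, 8531/70]
+L5 (α=1) → [234, 62, 230]
rounded: [234, 62, 230]

query (2,0) [L1,L2,L3,L5] — begin 0,0,0
after L1 α=0: [0, 0, 0]
after L2 α=1/2: [35/2, 237/2, 122]
after L3 α=3/7: [388/7, 1182/7, 929/7]
after L5 α=0: [388/7, 1182/7, 929/7]
→ [55, 169, 133]


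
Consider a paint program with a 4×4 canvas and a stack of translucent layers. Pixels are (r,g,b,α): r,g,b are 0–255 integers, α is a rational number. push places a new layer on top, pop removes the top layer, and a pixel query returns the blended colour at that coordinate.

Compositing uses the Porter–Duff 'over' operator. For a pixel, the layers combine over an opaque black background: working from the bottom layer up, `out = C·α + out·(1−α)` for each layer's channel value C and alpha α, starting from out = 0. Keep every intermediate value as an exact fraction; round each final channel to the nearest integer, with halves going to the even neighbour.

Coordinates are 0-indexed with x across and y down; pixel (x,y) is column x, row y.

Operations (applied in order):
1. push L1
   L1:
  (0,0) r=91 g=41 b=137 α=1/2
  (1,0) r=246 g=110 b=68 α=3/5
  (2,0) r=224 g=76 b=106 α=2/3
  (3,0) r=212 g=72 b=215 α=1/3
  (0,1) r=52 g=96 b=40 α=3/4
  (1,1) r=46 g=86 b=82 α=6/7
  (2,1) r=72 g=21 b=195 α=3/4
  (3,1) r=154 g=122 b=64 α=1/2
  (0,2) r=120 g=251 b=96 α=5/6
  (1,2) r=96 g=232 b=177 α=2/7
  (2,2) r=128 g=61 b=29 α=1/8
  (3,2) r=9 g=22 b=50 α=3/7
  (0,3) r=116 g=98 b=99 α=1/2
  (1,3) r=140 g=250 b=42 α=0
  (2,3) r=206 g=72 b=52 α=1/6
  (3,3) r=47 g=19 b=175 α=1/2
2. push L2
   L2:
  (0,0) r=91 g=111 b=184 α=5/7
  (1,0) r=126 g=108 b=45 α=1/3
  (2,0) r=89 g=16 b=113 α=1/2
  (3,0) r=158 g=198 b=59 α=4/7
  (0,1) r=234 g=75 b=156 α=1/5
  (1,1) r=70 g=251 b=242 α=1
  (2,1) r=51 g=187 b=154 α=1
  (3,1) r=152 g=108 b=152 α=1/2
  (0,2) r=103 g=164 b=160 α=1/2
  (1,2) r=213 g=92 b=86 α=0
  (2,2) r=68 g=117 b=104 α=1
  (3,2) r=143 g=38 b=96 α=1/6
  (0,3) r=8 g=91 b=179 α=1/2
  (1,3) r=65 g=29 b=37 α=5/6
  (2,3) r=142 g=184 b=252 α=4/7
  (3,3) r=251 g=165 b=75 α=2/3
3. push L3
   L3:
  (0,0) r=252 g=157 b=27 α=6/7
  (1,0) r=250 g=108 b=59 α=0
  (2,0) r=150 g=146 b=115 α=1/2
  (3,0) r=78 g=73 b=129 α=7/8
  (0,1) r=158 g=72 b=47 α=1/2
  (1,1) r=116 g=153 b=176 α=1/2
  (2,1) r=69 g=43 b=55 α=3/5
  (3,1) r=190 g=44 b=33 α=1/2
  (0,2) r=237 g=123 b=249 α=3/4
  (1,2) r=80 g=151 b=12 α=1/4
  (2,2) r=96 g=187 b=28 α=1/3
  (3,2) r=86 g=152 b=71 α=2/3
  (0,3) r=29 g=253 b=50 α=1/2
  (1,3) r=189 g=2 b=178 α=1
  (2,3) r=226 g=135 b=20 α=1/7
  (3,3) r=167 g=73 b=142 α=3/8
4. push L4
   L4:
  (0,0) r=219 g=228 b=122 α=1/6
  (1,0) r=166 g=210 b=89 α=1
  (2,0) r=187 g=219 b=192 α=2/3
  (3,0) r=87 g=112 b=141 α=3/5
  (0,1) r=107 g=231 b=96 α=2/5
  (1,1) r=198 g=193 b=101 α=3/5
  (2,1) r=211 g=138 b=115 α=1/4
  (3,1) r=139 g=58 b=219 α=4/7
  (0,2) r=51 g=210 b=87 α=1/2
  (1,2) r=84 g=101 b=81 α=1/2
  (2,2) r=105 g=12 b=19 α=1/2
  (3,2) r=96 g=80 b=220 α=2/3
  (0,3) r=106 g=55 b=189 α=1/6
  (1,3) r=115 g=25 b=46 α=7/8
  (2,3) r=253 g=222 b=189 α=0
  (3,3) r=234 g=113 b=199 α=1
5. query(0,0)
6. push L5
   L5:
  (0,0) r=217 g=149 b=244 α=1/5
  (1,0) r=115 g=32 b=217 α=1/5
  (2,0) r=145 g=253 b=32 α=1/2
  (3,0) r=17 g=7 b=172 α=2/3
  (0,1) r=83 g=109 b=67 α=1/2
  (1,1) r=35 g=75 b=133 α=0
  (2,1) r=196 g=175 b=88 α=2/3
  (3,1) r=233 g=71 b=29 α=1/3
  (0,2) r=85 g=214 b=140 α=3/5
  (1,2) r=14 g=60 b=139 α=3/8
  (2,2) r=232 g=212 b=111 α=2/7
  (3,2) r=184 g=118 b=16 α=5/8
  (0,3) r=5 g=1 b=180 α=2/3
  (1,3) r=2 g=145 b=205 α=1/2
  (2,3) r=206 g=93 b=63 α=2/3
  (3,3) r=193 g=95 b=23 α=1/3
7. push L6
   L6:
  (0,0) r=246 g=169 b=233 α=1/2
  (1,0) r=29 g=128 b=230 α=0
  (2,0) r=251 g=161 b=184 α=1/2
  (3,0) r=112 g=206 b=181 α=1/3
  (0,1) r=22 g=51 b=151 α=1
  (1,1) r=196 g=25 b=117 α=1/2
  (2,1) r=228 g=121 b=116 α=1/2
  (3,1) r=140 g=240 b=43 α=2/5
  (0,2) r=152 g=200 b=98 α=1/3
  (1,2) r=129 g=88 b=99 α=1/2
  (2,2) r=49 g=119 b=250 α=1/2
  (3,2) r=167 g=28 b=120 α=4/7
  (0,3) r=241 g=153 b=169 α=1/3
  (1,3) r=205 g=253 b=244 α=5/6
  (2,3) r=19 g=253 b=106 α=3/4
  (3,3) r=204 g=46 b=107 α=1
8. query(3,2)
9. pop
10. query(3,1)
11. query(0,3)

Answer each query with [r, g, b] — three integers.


(0,0) stack=L1,L2,L3,L4; from [0,0,0]:
+L1 (α=1/2) → [91/2, 41/2, 137/2]
+L2 (α=5/7) → [78, 596/7, 151]
+L3 (α=6/7) → [1590/7, 7190/49, 313/7]
+L4 (α=1/6) → [3161/14, 23561/147, 2419/42]
→ [226, 160, 58]

at x=3,y=2 over L1,L2,L3,L4,L5,L6:
+L1 (α=3/7) → [27/7, 66/7, 150/7]
+L2 (α=1/6) → [568/21, 298/21, 237/7]
+L3 (α=2/3) → [4180/63, 6682/63, 1231/21]
+L4 (α=2/3) → [16276/189, 16762/189, 10471/63]
+L5 (α=5/8) → [18559/126, 13483/126, 12151/168]
+L6 (α=4/7) → [46615/294, 18187/294, 39031/392]
= [159, 62, 100]

(3,1) stack=L1,L2,L3,L4,L5; from [0,0,0]:
after L1 α=1/2: [77, 61, 32]
after L2 α=1/2: [229/2, 169/2, 92]
after L3 α=1/2: [609/4, 257/4, 125/2]
after L4 α=4/7: [4051/28, 1699/28, 2127/14]
after L5 α=1/3: [7313/42, 2693/42, 2330/21]
= [174, 64, 111]

query (0,3) [L1,L2,L3,L4,L5] — begin 0,0,0
after L1 α=1/2: [58, 49, 99/2]
after L2 α=1/2: [33, 70, 457/4]
after L3 α=1/2: [31, 323/2, 657/8]
after L4 α=1/6: [87/2, 575/4, 1599/16]
after L5 α=2/3: [107/6, 583/12, 2453/16]
= [18, 49, 153]


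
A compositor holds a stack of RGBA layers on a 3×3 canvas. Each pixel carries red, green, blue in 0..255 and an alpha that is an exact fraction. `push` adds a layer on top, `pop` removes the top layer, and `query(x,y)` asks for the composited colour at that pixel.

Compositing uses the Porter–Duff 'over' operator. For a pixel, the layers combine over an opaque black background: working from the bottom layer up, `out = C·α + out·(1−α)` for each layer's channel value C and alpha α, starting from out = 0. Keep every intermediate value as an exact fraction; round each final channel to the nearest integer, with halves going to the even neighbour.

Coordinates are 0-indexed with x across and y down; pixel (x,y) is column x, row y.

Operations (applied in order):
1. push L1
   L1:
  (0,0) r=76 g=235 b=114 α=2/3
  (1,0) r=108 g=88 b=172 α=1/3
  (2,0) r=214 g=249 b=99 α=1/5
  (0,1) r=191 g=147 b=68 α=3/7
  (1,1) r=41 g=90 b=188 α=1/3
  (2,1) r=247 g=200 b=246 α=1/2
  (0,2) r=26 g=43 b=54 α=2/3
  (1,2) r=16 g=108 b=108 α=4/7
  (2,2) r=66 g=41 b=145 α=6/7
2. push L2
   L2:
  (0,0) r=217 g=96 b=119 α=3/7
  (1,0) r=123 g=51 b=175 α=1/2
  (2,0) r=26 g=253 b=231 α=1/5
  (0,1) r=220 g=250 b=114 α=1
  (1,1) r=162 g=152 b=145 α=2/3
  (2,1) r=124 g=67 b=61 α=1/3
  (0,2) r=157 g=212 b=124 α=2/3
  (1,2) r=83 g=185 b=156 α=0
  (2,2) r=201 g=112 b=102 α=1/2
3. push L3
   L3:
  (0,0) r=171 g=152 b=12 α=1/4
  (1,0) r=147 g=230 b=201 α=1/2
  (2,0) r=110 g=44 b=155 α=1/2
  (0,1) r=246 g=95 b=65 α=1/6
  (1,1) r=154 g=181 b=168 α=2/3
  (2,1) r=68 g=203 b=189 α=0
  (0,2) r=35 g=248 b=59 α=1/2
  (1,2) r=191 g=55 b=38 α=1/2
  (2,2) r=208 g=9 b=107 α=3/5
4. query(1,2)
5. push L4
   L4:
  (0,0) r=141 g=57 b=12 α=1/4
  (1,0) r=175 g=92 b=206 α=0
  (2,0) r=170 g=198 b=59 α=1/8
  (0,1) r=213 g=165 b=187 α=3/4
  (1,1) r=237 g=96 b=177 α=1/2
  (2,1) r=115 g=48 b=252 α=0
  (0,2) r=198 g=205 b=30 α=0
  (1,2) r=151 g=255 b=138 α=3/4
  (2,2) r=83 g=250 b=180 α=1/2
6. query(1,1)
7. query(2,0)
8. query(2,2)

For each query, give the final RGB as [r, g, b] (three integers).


at x=1,y=2 over L1,L2,L3:
+L1 (α=4/7) → [64/7, 432/7, 432/7]
+L2 (α=0) → [64/7, 432/7, 432/7]
+L3 (α=1/2) → [1401/14, 817/14, 349/7]
→ [100, 58, 50]

(1,1) stack=L1,L2,L3,L4; from [0,0,0]:
+L1 (α=1/3) → [41/3, 30, 188/3]
+L2 (α=2/3) → [1013/9, 334/3, 1058/9]
+L3 (α=2/3) → [3785/27, 1420/9, 4082/27]
+L4 (α=1/2) → [5092/27, 1142/9, 8861/54]
= [189, 127, 164]

at x=2,y=0 over L1,L2,L3,L4:
+L1 (α=1/5) → [214/5, 249/5, 99/5]
+L2 (α=1/5) → [986/25, 2261/25, 1551/25]
+L3 (α=1/2) → [1868/25, 3361/50, 2713/25]
+L4 (α=1/8) → [8663/100, 33427/400, 10233/100]
rounded: [87, 84, 102]

at x=2,y=2 over L1,L2,L3,L4:
after L1 α=6/7: [396/7, 246/7, 870/7]
after L2 α=1/2: [1803/14, 515/7, 792/7]
after L3 α=3/5: [6171/35, 1219/35, 3831/35]
after L4 α=1/2: [4538/35, 9969/70, 10131/70]
rounded: [130, 142, 145]


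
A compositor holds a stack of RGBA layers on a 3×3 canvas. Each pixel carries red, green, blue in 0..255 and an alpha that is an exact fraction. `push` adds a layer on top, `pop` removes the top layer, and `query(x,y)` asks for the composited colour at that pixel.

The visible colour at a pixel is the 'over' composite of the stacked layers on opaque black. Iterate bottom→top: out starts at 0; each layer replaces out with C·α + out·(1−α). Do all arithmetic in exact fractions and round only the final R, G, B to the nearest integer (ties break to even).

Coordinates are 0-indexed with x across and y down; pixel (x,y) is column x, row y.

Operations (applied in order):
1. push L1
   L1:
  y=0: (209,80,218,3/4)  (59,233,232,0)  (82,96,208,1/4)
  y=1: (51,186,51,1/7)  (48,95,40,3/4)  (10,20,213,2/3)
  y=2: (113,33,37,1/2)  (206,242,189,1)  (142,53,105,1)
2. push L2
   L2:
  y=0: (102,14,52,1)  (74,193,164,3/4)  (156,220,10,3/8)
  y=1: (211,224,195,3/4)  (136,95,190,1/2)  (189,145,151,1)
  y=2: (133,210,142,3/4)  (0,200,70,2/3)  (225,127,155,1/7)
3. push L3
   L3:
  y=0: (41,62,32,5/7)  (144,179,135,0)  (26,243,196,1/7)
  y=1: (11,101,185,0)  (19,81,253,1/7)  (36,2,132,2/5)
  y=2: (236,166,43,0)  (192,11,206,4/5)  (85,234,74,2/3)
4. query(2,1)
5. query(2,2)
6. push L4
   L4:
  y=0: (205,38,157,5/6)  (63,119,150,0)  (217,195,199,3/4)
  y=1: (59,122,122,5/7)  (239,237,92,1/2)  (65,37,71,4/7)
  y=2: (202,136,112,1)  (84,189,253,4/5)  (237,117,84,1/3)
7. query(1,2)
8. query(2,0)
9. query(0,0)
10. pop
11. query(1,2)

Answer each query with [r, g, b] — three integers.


at x=2,y=1 over L1,L2,L3:
after L1 α=2/3: [20/3, 40/3, 142]
after L2 α=1: [189, 145, 151]
after L3 α=2/5: [639/5, 439/5, 717/5]
→ [128, 88, 143]

query (2,2) [L1,L2,L3] — begin 0,0,0
after L1 α=1: [142, 53, 105]
after L2 α=1/7: [1077/7, 445/7, 785/7]
after L3 α=2/3: [2267/21, 3721/21, 607/7]
→ [108, 177, 87]

(1,2) stack=L1,L2,L3,L4; from [0,0,0]:
+L1 (α=1) → [206, 242, 189]
+L2 (α=2/3) → [206/3, 214, 329/3]
+L3 (α=4/5) → [502/3, 258/5, 2801/15]
+L4 (α=4/5) → [302/3, 4038/25, 17981/75]
→ [101, 162, 240]

at x=2,y=0 over L1,L2,L3,L4:
L1 α=1/4: [41/2, 24, 52]
L2 α=3/8: [1141/16, 195/2, 145/4]
L3 α=1/7: [3631/56, 828/7, 827/14]
L4 α=3/4: [40087/224, 4923/28, 9185/56]
= [179, 176, 164]

(0,0) stack=L1,L2,L3,L4; from [0,0,0]:
L1 α=3/4: [627/4, 60, 327/2]
L2 α=1: [102, 14, 52]
L3 α=5/7: [409/7, 338/7, 264/7]
L4 α=5/6: [1264/7, 278/7, 5759/42]
→ [181, 40, 137]

at x=1,y=2 over L1,L2,L3:
after L1 α=1: [206, 242, 189]
after L2 α=2/3: [206/3, 214, 329/3]
after L3 α=4/5: [502/3, 258/5, 2801/15]
rounded: [167, 52, 187]
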